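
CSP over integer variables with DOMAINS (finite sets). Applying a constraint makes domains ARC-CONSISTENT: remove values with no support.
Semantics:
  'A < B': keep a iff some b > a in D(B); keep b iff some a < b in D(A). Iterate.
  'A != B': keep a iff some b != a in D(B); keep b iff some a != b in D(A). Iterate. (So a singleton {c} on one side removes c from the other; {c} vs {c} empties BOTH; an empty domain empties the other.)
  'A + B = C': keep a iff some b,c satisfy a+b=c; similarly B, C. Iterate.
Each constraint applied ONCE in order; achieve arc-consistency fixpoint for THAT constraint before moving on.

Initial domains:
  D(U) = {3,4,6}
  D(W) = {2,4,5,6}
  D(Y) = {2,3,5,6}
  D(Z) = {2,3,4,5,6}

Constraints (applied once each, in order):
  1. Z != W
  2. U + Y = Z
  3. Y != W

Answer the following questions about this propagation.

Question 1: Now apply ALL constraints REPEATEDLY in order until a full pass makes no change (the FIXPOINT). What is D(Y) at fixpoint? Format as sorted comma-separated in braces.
Answer: {2,3}

Derivation:
pass 0 (initial): D(Y)={2,3,5,6}
pass 1: U {3,4,6}->{3,4}; Y {2,3,5,6}->{2,3}; Z {2,3,4,5,6}->{5,6}
pass 2: no change
Fixpoint after 2 passes: D(Y) = {2,3}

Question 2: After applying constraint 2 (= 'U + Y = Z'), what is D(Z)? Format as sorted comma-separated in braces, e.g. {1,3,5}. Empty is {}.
Answer: {5,6}

Derivation:
Constraint 1 (Z != W) on D(Z)={2,3,4,5,6} D(W)={2,4,5,6}: no change
Constraint 2 (U + Y = Z) on D(U)={3,4,6} D(Y)={2,3,5,6} D(Z)={2,3,4,5,6}: U {3,4,6}->{3,4}; Y {2,3,5,6}->{2,3}; Z {2,3,4,5,6}->{5,6}
So after constraint 2: D(Z) = {5,6}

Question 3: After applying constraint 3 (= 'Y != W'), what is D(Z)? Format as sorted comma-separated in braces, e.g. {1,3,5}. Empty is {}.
Constraint 1 (Z != W) on D(Z)={2,3,4,5,6} D(W)={2,4,5,6}: no change
Constraint 2 (U + Y = Z) on D(U)={3,4,6} D(Y)={2,3,5,6} D(Z)={2,3,4,5,6}: U {3,4,6}->{3,4}; Y {2,3,5,6}->{2,3}; Z {2,3,4,5,6}->{5,6}
Constraint 3 (Y != W) on D(Y)={2,3} D(W)={2,4,5,6}: no change
So after constraint 3: D(Z) = {5,6}

Answer: {5,6}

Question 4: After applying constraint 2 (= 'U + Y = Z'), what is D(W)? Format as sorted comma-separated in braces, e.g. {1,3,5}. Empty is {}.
Answer: {2,4,5,6}

Derivation:
Constraint 1 (Z != W) on D(Z)={2,3,4,5,6} D(W)={2,4,5,6}: no change
Constraint 2 (U + Y = Z) on D(U)={3,4,6} D(Y)={2,3,5,6} D(Z)={2,3,4,5,6}: U {3,4,6}->{3,4}; Y {2,3,5,6}->{2,3}; Z {2,3,4,5,6}->{5,6}
So after constraint 2: D(W) = {2,4,5,6}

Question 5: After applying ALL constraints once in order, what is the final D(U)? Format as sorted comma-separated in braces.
Answer: {3,4}

Derivation:
Constraint 1 (Z != W) on D(Z)={2,3,4,5,6} D(W)={2,4,5,6}: no change
Constraint 2 (U + Y = Z) on D(U)={3,4,6} D(Y)={2,3,5,6} D(Z)={2,3,4,5,6}: U {3,4,6}->{3,4}; Y {2,3,5,6}->{2,3}; Z {2,3,4,5,6}->{5,6}
Constraint 3 (Y != W) on D(Y)={2,3} D(W)={2,4,5,6}: no change
So after all 3 constraints: D(U) = {3,4}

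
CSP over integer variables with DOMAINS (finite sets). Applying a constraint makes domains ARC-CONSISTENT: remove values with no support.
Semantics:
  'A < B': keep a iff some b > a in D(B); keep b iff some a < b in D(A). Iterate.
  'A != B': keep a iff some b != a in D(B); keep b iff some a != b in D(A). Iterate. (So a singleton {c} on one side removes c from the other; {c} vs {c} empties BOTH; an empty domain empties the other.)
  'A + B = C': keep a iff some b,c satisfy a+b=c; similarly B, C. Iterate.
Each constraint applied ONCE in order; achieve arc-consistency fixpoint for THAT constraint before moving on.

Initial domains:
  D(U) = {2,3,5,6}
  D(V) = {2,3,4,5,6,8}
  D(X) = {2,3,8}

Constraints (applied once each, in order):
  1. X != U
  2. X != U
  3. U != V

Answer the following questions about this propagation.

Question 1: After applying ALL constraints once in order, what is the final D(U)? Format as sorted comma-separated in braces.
Constraint 1 (X != U) on D(X)={2,3,8} D(U)={2,3,5,6}: no change
Constraint 2 (X != U) on D(X)={2,3,8} D(U)={2,3,5,6}: no change
Constraint 3 (U != V) on D(U)={2,3,5,6} D(V)={2,3,4,5,6,8}: no change
So after all 3 constraints: D(U) = {2,3,5,6}

Answer: {2,3,5,6}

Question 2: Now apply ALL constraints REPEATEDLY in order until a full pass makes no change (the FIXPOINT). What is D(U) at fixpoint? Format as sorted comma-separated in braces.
Answer: {2,3,5,6}

Derivation:
pass 0 (initial): D(U)={2,3,5,6}
pass 1: no change
Fixpoint after 1 passes: D(U) = {2,3,5,6}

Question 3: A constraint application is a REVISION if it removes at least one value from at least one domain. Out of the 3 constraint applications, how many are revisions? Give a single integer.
Answer: 0

Derivation:
Constraint 1 (X != U) on D(X)={2,3,8} D(U)={2,3,5,6}: no change => not a revision
Constraint 2 (X != U) on D(X)={2,3,8} D(U)={2,3,5,6}: no change => not a revision
Constraint 3 (U != V) on D(U)={2,3,5,6} D(V)={2,3,4,5,6,8}: no change => not a revision
Total revisions = 0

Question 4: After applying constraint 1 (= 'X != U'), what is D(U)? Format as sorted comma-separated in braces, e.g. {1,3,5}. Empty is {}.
Constraint 1 (X != U) on D(X)={2,3,8} D(U)={2,3,5,6}: no change
So after constraint 1: D(U) = {2,3,5,6}

Answer: {2,3,5,6}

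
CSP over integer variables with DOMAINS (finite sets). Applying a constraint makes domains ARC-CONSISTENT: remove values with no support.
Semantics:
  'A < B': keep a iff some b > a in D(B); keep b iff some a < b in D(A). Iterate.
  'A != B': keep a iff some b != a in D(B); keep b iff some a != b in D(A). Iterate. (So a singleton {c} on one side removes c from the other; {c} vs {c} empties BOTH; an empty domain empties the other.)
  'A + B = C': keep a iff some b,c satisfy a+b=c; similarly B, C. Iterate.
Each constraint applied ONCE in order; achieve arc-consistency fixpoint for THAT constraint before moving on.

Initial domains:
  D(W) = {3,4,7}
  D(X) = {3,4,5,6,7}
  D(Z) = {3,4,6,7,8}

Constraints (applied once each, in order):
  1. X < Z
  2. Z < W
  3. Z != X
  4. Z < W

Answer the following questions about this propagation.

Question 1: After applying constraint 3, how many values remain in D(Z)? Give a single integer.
Constraint 1 (X < Z) on D(X)={3,4,5,6,7} D(Z)={3,4,6,7,8}: Z {3,4,6,7,8}->{4,6,7,8}
Constraint 2 (Z < W) on D(Z)={4,6,7,8} D(W)={3,4,7}: Z {4,6,7,8}->{4,6}; W {3,4,7}->{7}
Constraint 3 (Z != X) on D(Z)={4,6} D(X)={3,4,5,6,7}: no change
So after constraint 3: D(Z)={4,6}, size = 2

Answer: 2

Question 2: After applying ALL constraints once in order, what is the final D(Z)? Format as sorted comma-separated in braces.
Constraint 1 (X < Z) on D(X)={3,4,5,6,7} D(Z)={3,4,6,7,8}: Z {3,4,6,7,8}->{4,6,7,8}
Constraint 2 (Z < W) on D(Z)={4,6,7,8} D(W)={3,4,7}: Z {4,6,7,8}->{4,6}; W {3,4,7}->{7}
Constraint 3 (Z != X) on D(Z)={4,6} D(X)={3,4,5,6,7}: no change
Constraint 4 (Z < W) on D(Z)={4,6} D(W)={7}: no change
So after all 4 constraints: D(Z) = {4,6}

Answer: {4,6}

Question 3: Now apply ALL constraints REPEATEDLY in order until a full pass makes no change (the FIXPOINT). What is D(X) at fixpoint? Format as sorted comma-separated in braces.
pass 0 (initial): D(X)={3,4,5,6,7}
pass 1: W {3,4,7}->{7}; Z {3,4,6,7,8}->{4,6}
pass 2: X {3,4,5,6,7}->{3,4,5}
pass 3: no change
Fixpoint after 3 passes: D(X) = {3,4,5}

Answer: {3,4,5}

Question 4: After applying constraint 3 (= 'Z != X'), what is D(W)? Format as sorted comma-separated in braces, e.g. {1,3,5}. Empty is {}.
Answer: {7}

Derivation:
Constraint 1 (X < Z) on D(X)={3,4,5,6,7} D(Z)={3,4,6,7,8}: Z {3,4,6,7,8}->{4,6,7,8}
Constraint 2 (Z < W) on D(Z)={4,6,7,8} D(W)={3,4,7}: Z {4,6,7,8}->{4,6}; W {3,4,7}->{7}
Constraint 3 (Z != X) on D(Z)={4,6} D(X)={3,4,5,6,7}: no change
So after constraint 3: D(W) = {7}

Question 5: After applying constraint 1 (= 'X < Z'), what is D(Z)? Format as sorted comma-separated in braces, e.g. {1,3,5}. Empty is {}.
Answer: {4,6,7,8}

Derivation:
Constraint 1 (X < Z) on D(X)={3,4,5,6,7} D(Z)={3,4,6,7,8}: Z {3,4,6,7,8}->{4,6,7,8}
So after constraint 1: D(Z) = {4,6,7,8}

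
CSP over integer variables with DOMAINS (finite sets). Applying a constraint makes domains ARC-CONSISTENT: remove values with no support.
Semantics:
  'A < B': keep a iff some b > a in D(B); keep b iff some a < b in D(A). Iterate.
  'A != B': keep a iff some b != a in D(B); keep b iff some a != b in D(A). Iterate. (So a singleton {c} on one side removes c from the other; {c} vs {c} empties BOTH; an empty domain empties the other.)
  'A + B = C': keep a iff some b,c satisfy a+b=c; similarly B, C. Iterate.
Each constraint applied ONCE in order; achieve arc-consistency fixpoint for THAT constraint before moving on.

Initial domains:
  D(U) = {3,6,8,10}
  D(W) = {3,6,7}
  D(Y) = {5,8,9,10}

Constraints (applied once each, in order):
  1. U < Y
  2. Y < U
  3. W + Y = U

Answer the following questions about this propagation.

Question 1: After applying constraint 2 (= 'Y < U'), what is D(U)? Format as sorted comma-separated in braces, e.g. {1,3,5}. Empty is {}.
Answer: {6,8}

Derivation:
Constraint 1 (U < Y) on D(U)={3,6,8,10} D(Y)={5,8,9,10}: U {3,6,8,10}->{3,6,8}
Constraint 2 (Y < U) on D(Y)={5,8,9,10} D(U)={3,6,8}: Y {5,8,9,10}->{5}; U {3,6,8}->{6,8}
So after constraint 2: D(U) = {6,8}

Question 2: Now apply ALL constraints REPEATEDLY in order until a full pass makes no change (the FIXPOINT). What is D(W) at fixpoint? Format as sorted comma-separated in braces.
pass 0 (initial): D(W)={3,6,7}
pass 1: U {3,6,8,10}->{8}; W {3,6,7}->{3}; Y {5,8,9,10}->{5}
pass 2: U {8}->{}; W {3}->{}; Y {5}->{}
pass 3: no change
Fixpoint after 3 passes: D(W) = {}

Answer: {}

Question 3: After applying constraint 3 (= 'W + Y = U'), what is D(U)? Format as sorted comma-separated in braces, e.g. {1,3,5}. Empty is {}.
Constraint 1 (U < Y) on D(U)={3,6,8,10} D(Y)={5,8,9,10}: U {3,6,8,10}->{3,6,8}
Constraint 2 (Y < U) on D(Y)={5,8,9,10} D(U)={3,6,8}: Y {5,8,9,10}->{5}; U {3,6,8}->{6,8}
Constraint 3 (W + Y = U) on D(W)={3,6,7} D(Y)={5} D(U)={6,8}: W {3,6,7}->{3}; U {6,8}->{8}
So after constraint 3: D(U) = {8}

Answer: {8}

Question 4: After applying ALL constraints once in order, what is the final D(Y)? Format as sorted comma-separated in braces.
Constraint 1 (U < Y) on D(U)={3,6,8,10} D(Y)={5,8,9,10}: U {3,6,8,10}->{3,6,8}
Constraint 2 (Y < U) on D(Y)={5,8,9,10} D(U)={3,6,8}: Y {5,8,9,10}->{5}; U {3,6,8}->{6,8}
Constraint 3 (W + Y = U) on D(W)={3,6,7} D(Y)={5} D(U)={6,8}: W {3,6,7}->{3}; U {6,8}->{8}
So after all 3 constraints: D(Y) = {5}

Answer: {5}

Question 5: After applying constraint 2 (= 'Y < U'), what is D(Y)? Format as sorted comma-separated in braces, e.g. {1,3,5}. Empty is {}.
Constraint 1 (U < Y) on D(U)={3,6,8,10} D(Y)={5,8,9,10}: U {3,6,8,10}->{3,6,8}
Constraint 2 (Y < U) on D(Y)={5,8,9,10} D(U)={3,6,8}: Y {5,8,9,10}->{5}; U {3,6,8}->{6,8}
So after constraint 2: D(Y) = {5}

Answer: {5}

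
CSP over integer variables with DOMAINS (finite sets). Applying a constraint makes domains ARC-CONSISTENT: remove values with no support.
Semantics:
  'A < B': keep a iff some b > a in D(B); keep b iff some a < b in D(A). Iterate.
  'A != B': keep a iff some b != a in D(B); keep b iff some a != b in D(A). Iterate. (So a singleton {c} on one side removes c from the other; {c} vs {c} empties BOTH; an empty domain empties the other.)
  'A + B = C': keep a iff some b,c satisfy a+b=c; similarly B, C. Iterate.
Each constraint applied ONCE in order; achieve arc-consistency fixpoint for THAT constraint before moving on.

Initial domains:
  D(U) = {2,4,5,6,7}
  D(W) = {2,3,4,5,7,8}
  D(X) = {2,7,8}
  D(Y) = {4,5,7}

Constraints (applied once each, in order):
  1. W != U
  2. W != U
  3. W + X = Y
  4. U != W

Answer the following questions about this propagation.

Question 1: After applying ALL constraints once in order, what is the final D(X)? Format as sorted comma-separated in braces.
Constraint 1 (W != U) on D(W)={2,3,4,5,7,8} D(U)={2,4,5,6,7}: no change
Constraint 2 (W != U) on D(W)={2,3,4,5,7,8} D(U)={2,4,5,6,7}: no change
Constraint 3 (W + X = Y) on D(W)={2,3,4,5,7,8} D(X)={2,7,8} D(Y)={4,5,7}: W {2,3,4,5,7,8}->{2,3,5}; X {2,7,8}->{2}
Constraint 4 (U != W) on D(U)={2,4,5,6,7} D(W)={2,3,5}: no change
So after all 4 constraints: D(X) = {2}

Answer: {2}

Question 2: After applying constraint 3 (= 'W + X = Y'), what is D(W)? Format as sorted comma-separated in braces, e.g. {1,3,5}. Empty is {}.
Constraint 1 (W != U) on D(W)={2,3,4,5,7,8} D(U)={2,4,5,6,7}: no change
Constraint 2 (W != U) on D(W)={2,3,4,5,7,8} D(U)={2,4,5,6,7}: no change
Constraint 3 (W + X = Y) on D(W)={2,3,4,5,7,8} D(X)={2,7,8} D(Y)={4,5,7}: W {2,3,4,5,7,8}->{2,3,5}; X {2,7,8}->{2}
So after constraint 3: D(W) = {2,3,5}

Answer: {2,3,5}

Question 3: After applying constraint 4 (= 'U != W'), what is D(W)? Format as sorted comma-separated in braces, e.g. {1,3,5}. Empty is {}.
Answer: {2,3,5}

Derivation:
Constraint 1 (W != U) on D(W)={2,3,4,5,7,8} D(U)={2,4,5,6,7}: no change
Constraint 2 (W != U) on D(W)={2,3,4,5,7,8} D(U)={2,4,5,6,7}: no change
Constraint 3 (W + X = Y) on D(W)={2,3,4,5,7,8} D(X)={2,7,8} D(Y)={4,5,7}: W {2,3,4,5,7,8}->{2,3,5}; X {2,7,8}->{2}
Constraint 4 (U != W) on D(U)={2,4,5,6,7} D(W)={2,3,5}: no change
So after constraint 4: D(W) = {2,3,5}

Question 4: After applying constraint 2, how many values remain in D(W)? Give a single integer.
Constraint 1 (W != U) on D(W)={2,3,4,5,7,8} D(U)={2,4,5,6,7}: no change
Constraint 2 (W != U) on D(W)={2,3,4,5,7,8} D(U)={2,4,5,6,7}: no change
So after constraint 2: D(W)={2,3,4,5,7,8}, size = 6

Answer: 6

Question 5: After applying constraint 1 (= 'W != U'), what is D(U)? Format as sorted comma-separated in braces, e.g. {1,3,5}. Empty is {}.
Answer: {2,4,5,6,7}

Derivation:
Constraint 1 (W != U) on D(W)={2,3,4,5,7,8} D(U)={2,4,5,6,7}: no change
So after constraint 1: D(U) = {2,4,5,6,7}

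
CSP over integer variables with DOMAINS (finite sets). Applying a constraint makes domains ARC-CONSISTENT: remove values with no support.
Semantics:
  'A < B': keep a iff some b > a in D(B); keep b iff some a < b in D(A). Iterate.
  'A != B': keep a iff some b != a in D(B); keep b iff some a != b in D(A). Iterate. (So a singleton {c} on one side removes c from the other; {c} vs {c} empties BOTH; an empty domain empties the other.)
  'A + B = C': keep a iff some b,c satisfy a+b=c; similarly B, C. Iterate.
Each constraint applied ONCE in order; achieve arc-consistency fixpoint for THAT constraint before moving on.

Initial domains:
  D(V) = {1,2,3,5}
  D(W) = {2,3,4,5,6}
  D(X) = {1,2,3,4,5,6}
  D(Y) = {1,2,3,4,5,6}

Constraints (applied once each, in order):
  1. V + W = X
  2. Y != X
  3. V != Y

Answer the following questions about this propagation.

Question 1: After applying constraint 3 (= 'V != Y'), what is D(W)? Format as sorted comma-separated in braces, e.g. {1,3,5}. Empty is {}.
Answer: {2,3,4,5}

Derivation:
Constraint 1 (V + W = X) on D(V)={1,2,3,5} D(W)={2,3,4,5,6} D(X)={1,2,3,4,5,6}: V {1,2,3,5}->{1,2,3}; W {2,3,4,5,6}->{2,3,4,5}; X {1,2,3,4,5,6}->{3,4,5,6}
Constraint 2 (Y != X) on D(Y)={1,2,3,4,5,6} D(X)={3,4,5,6}: no change
Constraint 3 (V != Y) on D(V)={1,2,3} D(Y)={1,2,3,4,5,6}: no change
So after constraint 3: D(W) = {2,3,4,5}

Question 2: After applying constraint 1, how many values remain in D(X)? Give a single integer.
Constraint 1 (V + W = X) on D(V)={1,2,3,5} D(W)={2,3,4,5,6} D(X)={1,2,3,4,5,6}: V {1,2,3,5}->{1,2,3}; W {2,3,4,5,6}->{2,3,4,5}; X {1,2,3,4,5,6}->{3,4,5,6}
So after constraint 1: D(X)={3,4,5,6}, size = 4

Answer: 4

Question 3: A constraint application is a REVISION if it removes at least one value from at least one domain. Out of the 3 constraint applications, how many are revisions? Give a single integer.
Answer: 1

Derivation:
Constraint 1 (V + W = X) on D(V)={1,2,3,5} D(W)={2,3,4,5,6} D(X)={1,2,3,4,5,6}: V {1,2,3,5}->{1,2,3}; W {2,3,4,5,6}->{2,3,4,5}; X {1,2,3,4,5,6}->{3,4,5,6} => REVISION
Constraint 2 (Y != X) on D(Y)={1,2,3,4,5,6} D(X)={3,4,5,6}: no change => not a revision
Constraint 3 (V != Y) on D(V)={1,2,3} D(Y)={1,2,3,4,5,6}: no change => not a revision
Total revisions = 1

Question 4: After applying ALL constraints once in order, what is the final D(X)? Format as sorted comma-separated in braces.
Constraint 1 (V + W = X) on D(V)={1,2,3,5} D(W)={2,3,4,5,6} D(X)={1,2,3,4,5,6}: V {1,2,3,5}->{1,2,3}; W {2,3,4,5,6}->{2,3,4,5}; X {1,2,3,4,5,6}->{3,4,5,6}
Constraint 2 (Y != X) on D(Y)={1,2,3,4,5,6} D(X)={3,4,5,6}: no change
Constraint 3 (V != Y) on D(V)={1,2,3} D(Y)={1,2,3,4,5,6}: no change
So after all 3 constraints: D(X) = {3,4,5,6}

Answer: {3,4,5,6}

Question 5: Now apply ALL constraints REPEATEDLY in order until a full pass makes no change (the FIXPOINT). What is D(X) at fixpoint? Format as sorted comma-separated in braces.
Answer: {3,4,5,6}

Derivation:
pass 0 (initial): D(X)={1,2,3,4,5,6}
pass 1: V {1,2,3,5}->{1,2,3}; W {2,3,4,5,6}->{2,3,4,5}; X {1,2,3,4,5,6}->{3,4,5,6}
pass 2: no change
Fixpoint after 2 passes: D(X) = {3,4,5,6}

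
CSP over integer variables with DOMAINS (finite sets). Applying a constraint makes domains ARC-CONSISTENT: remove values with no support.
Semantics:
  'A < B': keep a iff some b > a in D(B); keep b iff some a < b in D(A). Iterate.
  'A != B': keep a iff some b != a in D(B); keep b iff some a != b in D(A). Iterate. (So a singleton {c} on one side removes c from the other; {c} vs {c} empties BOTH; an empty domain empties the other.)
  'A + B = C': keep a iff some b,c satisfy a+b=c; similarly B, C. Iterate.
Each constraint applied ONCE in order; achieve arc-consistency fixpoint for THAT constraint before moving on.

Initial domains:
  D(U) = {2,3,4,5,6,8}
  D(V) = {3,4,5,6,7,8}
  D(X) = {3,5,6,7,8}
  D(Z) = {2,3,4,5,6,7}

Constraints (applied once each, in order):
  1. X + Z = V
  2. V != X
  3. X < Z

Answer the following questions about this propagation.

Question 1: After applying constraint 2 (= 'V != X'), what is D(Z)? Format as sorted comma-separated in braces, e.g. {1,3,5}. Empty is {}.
Constraint 1 (X + Z = V) on D(X)={3,5,6,7,8} D(Z)={2,3,4,5,6,7} D(V)={3,4,5,6,7,8}: X {3,5,6,7,8}->{3,5,6}; Z {2,3,4,5,6,7}->{2,3,4,5}; V {3,4,5,6,7,8}->{5,6,7,8}
Constraint 2 (V != X) on D(V)={5,6,7,8} D(X)={3,5,6}: no change
So after constraint 2: D(Z) = {2,3,4,5}

Answer: {2,3,4,5}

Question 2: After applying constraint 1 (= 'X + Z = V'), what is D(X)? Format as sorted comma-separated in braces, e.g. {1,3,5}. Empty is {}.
Constraint 1 (X + Z = V) on D(X)={3,5,6,7,8} D(Z)={2,3,4,5,6,7} D(V)={3,4,5,6,7,8}: X {3,5,6,7,8}->{3,5,6}; Z {2,3,4,5,6,7}->{2,3,4,5}; V {3,4,5,6,7,8}->{5,6,7,8}
So after constraint 1: D(X) = {3,5,6}

Answer: {3,5,6}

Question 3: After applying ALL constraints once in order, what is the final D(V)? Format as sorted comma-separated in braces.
Answer: {5,6,7,8}

Derivation:
Constraint 1 (X + Z = V) on D(X)={3,5,6,7,8} D(Z)={2,3,4,5,6,7} D(V)={3,4,5,6,7,8}: X {3,5,6,7,8}->{3,5,6}; Z {2,3,4,5,6,7}->{2,3,4,5}; V {3,4,5,6,7,8}->{5,6,7,8}
Constraint 2 (V != X) on D(V)={5,6,7,8} D(X)={3,5,6}: no change
Constraint 3 (X < Z) on D(X)={3,5,6} D(Z)={2,3,4,5}: X {3,5,6}->{3}; Z {2,3,4,5}->{4,5}
So after all 3 constraints: D(V) = {5,6,7,8}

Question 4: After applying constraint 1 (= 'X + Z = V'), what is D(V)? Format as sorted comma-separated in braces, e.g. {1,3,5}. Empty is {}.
Constraint 1 (X + Z = V) on D(X)={3,5,6,7,8} D(Z)={2,3,4,5,6,7} D(V)={3,4,5,6,7,8}: X {3,5,6,7,8}->{3,5,6}; Z {2,3,4,5,6,7}->{2,3,4,5}; V {3,4,5,6,7,8}->{5,6,7,8}
So after constraint 1: D(V) = {5,6,7,8}

Answer: {5,6,7,8}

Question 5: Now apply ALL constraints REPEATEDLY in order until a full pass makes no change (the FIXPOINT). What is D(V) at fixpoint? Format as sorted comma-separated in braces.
pass 0 (initial): D(V)={3,4,5,6,7,8}
pass 1: V {3,4,5,6,7,8}->{5,6,7,8}; X {3,5,6,7,8}->{3}; Z {2,3,4,5,6,7}->{4,5}
pass 2: V {5,6,7,8}->{7,8}
pass 3: no change
Fixpoint after 3 passes: D(V) = {7,8}

Answer: {7,8}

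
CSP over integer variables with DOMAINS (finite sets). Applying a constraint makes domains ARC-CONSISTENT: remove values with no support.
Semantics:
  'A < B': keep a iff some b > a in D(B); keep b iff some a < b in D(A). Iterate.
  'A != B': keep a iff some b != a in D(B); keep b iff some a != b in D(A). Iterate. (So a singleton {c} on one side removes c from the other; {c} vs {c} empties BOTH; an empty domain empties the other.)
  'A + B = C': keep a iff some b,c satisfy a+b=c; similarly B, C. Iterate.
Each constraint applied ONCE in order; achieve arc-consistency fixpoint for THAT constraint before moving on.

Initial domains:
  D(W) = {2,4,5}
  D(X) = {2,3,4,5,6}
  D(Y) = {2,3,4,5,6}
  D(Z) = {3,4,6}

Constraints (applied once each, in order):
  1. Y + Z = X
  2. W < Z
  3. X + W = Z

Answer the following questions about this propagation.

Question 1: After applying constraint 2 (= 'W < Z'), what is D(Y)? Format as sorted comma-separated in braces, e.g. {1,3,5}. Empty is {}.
Constraint 1 (Y + Z = X) on D(Y)={2,3,4,5,6} D(Z)={3,4,6} D(X)={2,3,4,5,6}: Y {2,3,4,5,6}->{2,3}; Z {3,4,6}->{3,4}; X {2,3,4,5,6}->{5,6}
Constraint 2 (W < Z) on D(W)={2,4,5} D(Z)={3,4}: W {2,4,5}->{2}
So after constraint 2: D(Y) = {2,3}

Answer: {2,3}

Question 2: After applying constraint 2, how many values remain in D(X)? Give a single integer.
Constraint 1 (Y + Z = X) on D(Y)={2,3,4,5,6} D(Z)={3,4,6} D(X)={2,3,4,5,6}: Y {2,3,4,5,6}->{2,3}; Z {3,4,6}->{3,4}; X {2,3,4,5,6}->{5,6}
Constraint 2 (W < Z) on D(W)={2,4,5} D(Z)={3,4}: W {2,4,5}->{2}
So after constraint 2: D(X)={5,6}, size = 2

Answer: 2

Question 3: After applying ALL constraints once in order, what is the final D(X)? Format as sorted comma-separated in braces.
Answer: {}

Derivation:
Constraint 1 (Y + Z = X) on D(Y)={2,3,4,5,6} D(Z)={3,4,6} D(X)={2,3,4,5,6}: Y {2,3,4,5,6}->{2,3}; Z {3,4,6}->{3,4}; X {2,3,4,5,6}->{5,6}
Constraint 2 (W < Z) on D(W)={2,4,5} D(Z)={3,4}: W {2,4,5}->{2}
Constraint 3 (X + W = Z) on D(X)={5,6} D(W)={2} D(Z)={3,4}: X {5,6}->{}; W {2}->{}; Z {3,4}->{}
So after all 3 constraints: D(X) = {}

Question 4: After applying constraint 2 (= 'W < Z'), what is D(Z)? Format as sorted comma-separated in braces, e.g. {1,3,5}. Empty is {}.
Constraint 1 (Y + Z = X) on D(Y)={2,3,4,5,6} D(Z)={3,4,6} D(X)={2,3,4,5,6}: Y {2,3,4,5,6}->{2,3}; Z {3,4,6}->{3,4}; X {2,3,4,5,6}->{5,6}
Constraint 2 (W < Z) on D(W)={2,4,5} D(Z)={3,4}: W {2,4,5}->{2}
So after constraint 2: D(Z) = {3,4}

Answer: {3,4}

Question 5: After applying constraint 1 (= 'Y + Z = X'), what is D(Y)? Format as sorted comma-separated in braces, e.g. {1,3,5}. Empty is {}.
Constraint 1 (Y + Z = X) on D(Y)={2,3,4,5,6} D(Z)={3,4,6} D(X)={2,3,4,5,6}: Y {2,3,4,5,6}->{2,3}; Z {3,4,6}->{3,4}; X {2,3,4,5,6}->{5,6}
So after constraint 1: D(Y) = {2,3}

Answer: {2,3}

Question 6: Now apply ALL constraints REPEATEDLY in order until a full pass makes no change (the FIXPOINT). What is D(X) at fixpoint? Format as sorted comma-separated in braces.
pass 0 (initial): D(X)={2,3,4,5,6}
pass 1: W {2,4,5}->{}; X {2,3,4,5,6}->{}; Y {2,3,4,5,6}->{2,3}; Z {3,4,6}->{}
pass 2: Y {2,3}->{}
pass 3: no change
Fixpoint after 3 passes: D(X) = {}

Answer: {}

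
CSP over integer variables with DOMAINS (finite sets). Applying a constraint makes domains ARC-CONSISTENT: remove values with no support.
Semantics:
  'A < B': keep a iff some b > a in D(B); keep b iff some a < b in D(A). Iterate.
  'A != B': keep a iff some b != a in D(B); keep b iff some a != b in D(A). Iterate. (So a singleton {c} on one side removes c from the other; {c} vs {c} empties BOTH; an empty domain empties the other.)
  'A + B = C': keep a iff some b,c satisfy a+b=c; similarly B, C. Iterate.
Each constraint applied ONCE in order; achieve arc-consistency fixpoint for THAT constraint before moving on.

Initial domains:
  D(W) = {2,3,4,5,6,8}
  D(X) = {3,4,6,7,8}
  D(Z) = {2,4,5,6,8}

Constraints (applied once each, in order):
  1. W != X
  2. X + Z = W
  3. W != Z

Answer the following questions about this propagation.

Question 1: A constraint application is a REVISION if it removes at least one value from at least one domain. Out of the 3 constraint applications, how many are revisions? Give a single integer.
Constraint 1 (W != X) on D(W)={2,3,4,5,6,8} D(X)={3,4,6,7,8}: no change => not a revision
Constraint 2 (X + Z = W) on D(X)={3,4,6,7,8} D(Z)={2,4,5,6,8} D(W)={2,3,4,5,6,8}: X {3,4,6,7,8}->{3,4,6}; Z {2,4,5,6,8}->{2,4,5}; W {2,3,4,5,6,8}->{5,6,8} => REVISION
Constraint 3 (W != Z) on D(W)={5,6,8} D(Z)={2,4,5}: no change => not a revision
Total revisions = 1

Answer: 1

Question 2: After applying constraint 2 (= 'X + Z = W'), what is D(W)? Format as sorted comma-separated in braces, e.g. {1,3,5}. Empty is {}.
Answer: {5,6,8}

Derivation:
Constraint 1 (W != X) on D(W)={2,3,4,5,6,8} D(X)={3,4,6,7,8}: no change
Constraint 2 (X + Z = W) on D(X)={3,4,6,7,8} D(Z)={2,4,5,6,8} D(W)={2,3,4,5,6,8}: X {3,4,6,7,8}->{3,4,6}; Z {2,4,5,6,8}->{2,4,5}; W {2,3,4,5,6,8}->{5,6,8}
So after constraint 2: D(W) = {5,6,8}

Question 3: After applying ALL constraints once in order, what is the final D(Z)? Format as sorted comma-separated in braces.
Constraint 1 (W != X) on D(W)={2,3,4,5,6,8} D(X)={3,4,6,7,8}: no change
Constraint 2 (X + Z = W) on D(X)={3,4,6,7,8} D(Z)={2,4,5,6,8} D(W)={2,3,4,5,6,8}: X {3,4,6,7,8}->{3,4,6}; Z {2,4,5,6,8}->{2,4,5}; W {2,3,4,5,6,8}->{5,6,8}
Constraint 3 (W != Z) on D(W)={5,6,8} D(Z)={2,4,5}: no change
So after all 3 constraints: D(Z) = {2,4,5}

Answer: {2,4,5}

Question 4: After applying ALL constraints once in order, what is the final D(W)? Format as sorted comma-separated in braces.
Answer: {5,6,8}

Derivation:
Constraint 1 (W != X) on D(W)={2,3,4,5,6,8} D(X)={3,4,6,7,8}: no change
Constraint 2 (X + Z = W) on D(X)={3,4,6,7,8} D(Z)={2,4,5,6,8} D(W)={2,3,4,5,6,8}: X {3,4,6,7,8}->{3,4,6}; Z {2,4,5,6,8}->{2,4,5}; W {2,3,4,5,6,8}->{5,6,8}
Constraint 3 (W != Z) on D(W)={5,6,8} D(Z)={2,4,5}: no change
So after all 3 constraints: D(W) = {5,6,8}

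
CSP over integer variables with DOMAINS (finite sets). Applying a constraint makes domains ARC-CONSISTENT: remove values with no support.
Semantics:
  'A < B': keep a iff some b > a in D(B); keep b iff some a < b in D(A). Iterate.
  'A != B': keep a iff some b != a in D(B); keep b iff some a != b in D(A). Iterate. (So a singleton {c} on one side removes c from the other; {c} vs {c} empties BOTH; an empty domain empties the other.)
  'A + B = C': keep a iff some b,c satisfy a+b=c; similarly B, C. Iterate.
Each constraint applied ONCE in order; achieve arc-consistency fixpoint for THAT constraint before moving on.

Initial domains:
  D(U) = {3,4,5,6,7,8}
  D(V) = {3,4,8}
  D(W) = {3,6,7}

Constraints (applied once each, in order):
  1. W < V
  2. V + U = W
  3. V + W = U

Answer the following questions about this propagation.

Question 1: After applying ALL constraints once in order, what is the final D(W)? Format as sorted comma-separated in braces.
Answer: {}

Derivation:
Constraint 1 (W < V) on D(W)={3,6,7} D(V)={3,4,8}: V {3,4,8}->{4,8}
Constraint 2 (V + U = W) on D(V)={4,8} D(U)={3,4,5,6,7,8} D(W)={3,6,7}: V {4,8}->{4}; U {3,4,5,6,7,8}->{3}; W {3,6,7}->{7}
Constraint 3 (V + W = U) on D(V)={4} D(W)={7} D(U)={3}: V {4}->{}; W {7}->{}; U {3}->{}
So after all 3 constraints: D(W) = {}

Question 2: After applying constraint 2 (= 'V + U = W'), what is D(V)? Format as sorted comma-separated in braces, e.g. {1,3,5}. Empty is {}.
Answer: {4}

Derivation:
Constraint 1 (W < V) on D(W)={3,6,7} D(V)={3,4,8}: V {3,4,8}->{4,8}
Constraint 2 (V + U = W) on D(V)={4,8} D(U)={3,4,5,6,7,8} D(W)={3,6,7}: V {4,8}->{4}; U {3,4,5,6,7,8}->{3}; W {3,6,7}->{7}
So after constraint 2: D(V) = {4}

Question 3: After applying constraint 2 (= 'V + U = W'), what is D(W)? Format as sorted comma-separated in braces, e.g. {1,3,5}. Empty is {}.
Constraint 1 (W < V) on D(W)={3,6,7} D(V)={3,4,8}: V {3,4,8}->{4,8}
Constraint 2 (V + U = W) on D(V)={4,8} D(U)={3,4,5,6,7,8} D(W)={3,6,7}: V {4,8}->{4}; U {3,4,5,6,7,8}->{3}; W {3,6,7}->{7}
So after constraint 2: D(W) = {7}

Answer: {7}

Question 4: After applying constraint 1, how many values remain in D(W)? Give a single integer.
Constraint 1 (W < V) on D(W)={3,6,7} D(V)={3,4,8}: V {3,4,8}->{4,8}
So after constraint 1: D(W)={3,6,7}, size = 3

Answer: 3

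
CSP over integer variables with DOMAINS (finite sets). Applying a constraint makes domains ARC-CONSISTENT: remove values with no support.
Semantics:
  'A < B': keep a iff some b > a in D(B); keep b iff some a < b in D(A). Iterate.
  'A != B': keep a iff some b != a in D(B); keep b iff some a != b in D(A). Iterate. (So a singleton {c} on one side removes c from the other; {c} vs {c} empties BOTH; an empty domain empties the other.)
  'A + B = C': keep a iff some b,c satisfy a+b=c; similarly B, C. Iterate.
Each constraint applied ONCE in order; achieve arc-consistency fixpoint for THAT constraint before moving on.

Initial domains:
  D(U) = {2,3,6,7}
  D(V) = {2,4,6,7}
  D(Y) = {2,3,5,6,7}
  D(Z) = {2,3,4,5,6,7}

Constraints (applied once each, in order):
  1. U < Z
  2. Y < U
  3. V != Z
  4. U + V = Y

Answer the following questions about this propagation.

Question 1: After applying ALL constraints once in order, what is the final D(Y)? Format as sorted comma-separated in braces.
Answer: {5}

Derivation:
Constraint 1 (U < Z) on D(U)={2,3,6,7} D(Z)={2,3,4,5,6,7}: U {2,3,6,7}->{2,3,6}; Z {2,3,4,5,6,7}->{3,4,5,6,7}
Constraint 2 (Y < U) on D(Y)={2,3,5,6,7} D(U)={2,3,6}: Y {2,3,5,6,7}->{2,3,5}; U {2,3,6}->{3,6}
Constraint 3 (V != Z) on D(V)={2,4,6,7} D(Z)={3,4,5,6,7}: no change
Constraint 4 (U + V = Y) on D(U)={3,6} D(V)={2,4,6,7} D(Y)={2,3,5}: U {3,6}->{3}; V {2,4,6,7}->{2}; Y {2,3,5}->{5}
So after all 4 constraints: D(Y) = {5}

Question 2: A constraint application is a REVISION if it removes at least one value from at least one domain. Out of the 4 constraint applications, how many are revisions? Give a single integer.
Answer: 3

Derivation:
Constraint 1 (U < Z) on D(U)={2,3,6,7} D(Z)={2,3,4,5,6,7}: U {2,3,6,7}->{2,3,6}; Z {2,3,4,5,6,7}->{3,4,5,6,7} => REVISION
Constraint 2 (Y < U) on D(Y)={2,3,5,6,7} D(U)={2,3,6}: Y {2,3,5,6,7}->{2,3,5}; U {2,3,6}->{3,6} => REVISION
Constraint 3 (V != Z) on D(V)={2,4,6,7} D(Z)={3,4,5,6,7}: no change => not a revision
Constraint 4 (U + V = Y) on D(U)={3,6} D(V)={2,4,6,7} D(Y)={2,3,5}: U {3,6}->{3}; V {2,4,6,7}->{2}; Y {2,3,5}->{5} => REVISION
Total revisions = 3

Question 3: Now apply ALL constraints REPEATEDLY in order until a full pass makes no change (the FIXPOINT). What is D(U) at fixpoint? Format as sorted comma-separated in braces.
Answer: {}

Derivation:
pass 0 (initial): D(U)={2,3,6,7}
pass 1: U {2,3,6,7}->{3}; V {2,4,6,7}->{2}; Y {2,3,5,6,7}->{5}; Z {2,3,4,5,6,7}->{3,4,5,6,7}
pass 2: U {3}->{}; V {2}->{}; Y {5}->{}; Z {3,4,5,6,7}->{4,5,6,7}
pass 3: Z {4,5,6,7}->{}
pass 4: no change
Fixpoint after 4 passes: D(U) = {}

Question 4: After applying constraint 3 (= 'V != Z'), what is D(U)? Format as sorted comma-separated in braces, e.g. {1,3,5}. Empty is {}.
Answer: {3,6}

Derivation:
Constraint 1 (U < Z) on D(U)={2,3,6,7} D(Z)={2,3,4,5,6,7}: U {2,3,6,7}->{2,3,6}; Z {2,3,4,5,6,7}->{3,4,5,6,7}
Constraint 2 (Y < U) on D(Y)={2,3,5,6,7} D(U)={2,3,6}: Y {2,3,5,6,7}->{2,3,5}; U {2,3,6}->{3,6}
Constraint 3 (V != Z) on D(V)={2,4,6,7} D(Z)={3,4,5,6,7}: no change
So after constraint 3: D(U) = {3,6}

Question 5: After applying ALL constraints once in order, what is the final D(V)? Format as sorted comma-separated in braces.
Answer: {2}

Derivation:
Constraint 1 (U < Z) on D(U)={2,3,6,7} D(Z)={2,3,4,5,6,7}: U {2,3,6,7}->{2,3,6}; Z {2,3,4,5,6,7}->{3,4,5,6,7}
Constraint 2 (Y < U) on D(Y)={2,3,5,6,7} D(U)={2,3,6}: Y {2,3,5,6,7}->{2,3,5}; U {2,3,6}->{3,6}
Constraint 3 (V != Z) on D(V)={2,4,6,7} D(Z)={3,4,5,6,7}: no change
Constraint 4 (U + V = Y) on D(U)={3,6} D(V)={2,4,6,7} D(Y)={2,3,5}: U {3,6}->{3}; V {2,4,6,7}->{2}; Y {2,3,5}->{5}
So after all 4 constraints: D(V) = {2}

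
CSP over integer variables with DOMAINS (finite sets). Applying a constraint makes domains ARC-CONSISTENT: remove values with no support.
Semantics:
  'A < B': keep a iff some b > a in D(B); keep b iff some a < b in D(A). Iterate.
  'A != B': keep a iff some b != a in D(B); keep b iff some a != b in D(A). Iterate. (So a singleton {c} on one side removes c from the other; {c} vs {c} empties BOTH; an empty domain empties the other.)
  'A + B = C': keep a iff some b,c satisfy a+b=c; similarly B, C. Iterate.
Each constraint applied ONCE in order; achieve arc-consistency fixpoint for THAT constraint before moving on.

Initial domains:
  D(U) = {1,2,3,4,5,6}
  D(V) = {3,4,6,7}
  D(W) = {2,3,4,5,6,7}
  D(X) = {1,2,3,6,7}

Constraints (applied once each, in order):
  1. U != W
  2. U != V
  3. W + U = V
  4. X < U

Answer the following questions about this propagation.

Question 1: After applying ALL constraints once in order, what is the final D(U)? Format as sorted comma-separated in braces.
Answer: {2,3,4,5}

Derivation:
Constraint 1 (U != W) on D(U)={1,2,3,4,5,6} D(W)={2,3,4,5,6,7}: no change
Constraint 2 (U != V) on D(U)={1,2,3,4,5,6} D(V)={3,4,6,7}: no change
Constraint 3 (W + U = V) on D(W)={2,3,4,5,6,7} D(U)={1,2,3,4,5,6} D(V)={3,4,6,7}: W {2,3,4,5,6,7}->{2,3,4,5,6}; U {1,2,3,4,5,6}->{1,2,3,4,5}
Constraint 4 (X < U) on D(X)={1,2,3,6,7} D(U)={1,2,3,4,5}: X {1,2,3,6,7}->{1,2,3}; U {1,2,3,4,5}->{2,3,4,5}
So after all 4 constraints: D(U) = {2,3,4,5}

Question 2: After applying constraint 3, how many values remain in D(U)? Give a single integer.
Answer: 5

Derivation:
Constraint 1 (U != W) on D(U)={1,2,3,4,5,6} D(W)={2,3,4,5,6,7}: no change
Constraint 2 (U != V) on D(U)={1,2,3,4,5,6} D(V)={3,4,6,7}: no change
Constraint 3 (W + U = V) on D(W)={2,3,4,5,6,7} D(U)={1,2,3,4,5,6} D(V)={3,4,6,7}: W {2,3,4,5,6,7}->{2,3,4,5,6}; U {1,2,3,4,5,6}->{1,2,3,4,5}
So after constraint 3: D(U)={1,2,3,4,5}, size = 5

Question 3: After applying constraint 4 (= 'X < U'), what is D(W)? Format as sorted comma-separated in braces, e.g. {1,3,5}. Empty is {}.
Answer: {2,3,4,5,6}

Derivation:
Constraint 1 (U != W) on D(U)={1,2,3,4,5,6} D(W)={2,3,4,5,6,7}: no change
Constraint 2 (U != V) on D(U)={1,2,3,4,5,6} D(V)={3,4,6,7}: no change
Constraint 3 (W + U = V) on D(W)={2,3,4,5,6,7} D(U)={1,2,3,4,5,6} D(V)={3,4,6,7}: W {2,3,4,5,6,7}->{2,3,4,5,6}; U {1,2,3,4,5,6}->{1,2,3,4,5}
Constraint 4 (X < U) on D(X)={1,2,3,6,7} D(U)={1,2,3,4,5}: X {1,2,3,6,7}->{1,2,3}; U {1,2,3,4,5}->{2,3,4,5}
So after constraint 4: D(W) = {2,3,4,5,6}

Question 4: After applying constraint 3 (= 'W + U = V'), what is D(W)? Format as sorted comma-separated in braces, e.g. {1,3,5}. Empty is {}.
Constraint 1 (U != W) on D(U)={1,2,3,4,5,6} D(W)={2,3,4,5,6,7}: no change
Constraint 2 (U != V) on D(U)={1,2,3,4,5,6} D(V)={3,4,6,7}: no change
Constraint 3 (W + U = V) on D(W)={2,3,4,5,6,7} D(U)={1,2,3,4,5,6} D(V)={3,4,6,7}: W {2,3,4,5,6,7}->{2,3,4,5,6}; U {1,2,3,4,5,6}->{1,2,3,4,5}
So after constraint 3: D(W) = {2,3,4,5,6}

Answer: {2,3,4,5,6}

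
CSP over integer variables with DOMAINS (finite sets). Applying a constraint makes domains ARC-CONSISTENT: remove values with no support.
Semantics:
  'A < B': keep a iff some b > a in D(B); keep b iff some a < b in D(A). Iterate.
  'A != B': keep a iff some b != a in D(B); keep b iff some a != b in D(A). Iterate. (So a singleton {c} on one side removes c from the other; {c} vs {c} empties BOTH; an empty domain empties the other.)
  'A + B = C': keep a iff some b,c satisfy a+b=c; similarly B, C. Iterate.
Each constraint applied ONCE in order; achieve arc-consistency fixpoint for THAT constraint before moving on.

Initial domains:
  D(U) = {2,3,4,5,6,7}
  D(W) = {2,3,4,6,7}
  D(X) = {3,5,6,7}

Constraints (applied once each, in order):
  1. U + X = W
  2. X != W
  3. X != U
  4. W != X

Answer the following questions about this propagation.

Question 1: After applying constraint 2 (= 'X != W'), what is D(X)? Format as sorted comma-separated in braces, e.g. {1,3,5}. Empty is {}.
Constraint 1 (U + X = W) on D(U)={2,3,4,5,6,7} D(X)={3,5,6,7} D(W)={2,3,4,6,7}: U {2,3,4,5,6,7}->{2,3,4}; X {3,5,6,7}->{3,5}; W {2,3,4,6,7}->{6,7}
Constraint 2 (X != W) on D(X)={3,5} D(W)={6,7}: no change
So after constraint 2: D(X) = {3,5}

Answer: {3,5}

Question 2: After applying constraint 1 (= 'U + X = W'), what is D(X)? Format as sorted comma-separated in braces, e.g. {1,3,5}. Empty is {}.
Constraint 1 (U + X = W) on D(U)={2,3,4,5,6,7} D(X)={3,5,6,7} D(W)={2,3,4,6,7}: U {2,3,4,5,6,7}->{2,3,4}; X {3,5,6,7}->{3,5}; W {2,3,4,6,7}->{6,7}
So after constraint 1: D(X) = {3,5}

Answer: {3,5}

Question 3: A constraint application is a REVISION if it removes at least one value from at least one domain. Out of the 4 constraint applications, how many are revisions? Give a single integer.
Constraint 1 (U + X = W) on D(U)={2,3,4,5,6,7} D(X)={3,5,6,7} D(W)={2,3,4,6,7}: U {2,3,4,5,6,7}->{2,3,4}; X {3,5,6,7}->{3,5}; W {2,3,4,6,7}->{6,7} => REVISION
Constraint 2 (X != W) on D(X)={3,5} D(W)={6,7}: no change => not a revision
Constraint 3 (X != U) on D(X)={3,5} D(U)={2,3,4}: no change => not a revision
Constraint 4 (W != X) on D(W)={6,7} D(X)={3,5}: no change => not a revision
Total revisions = 1

Answer: 1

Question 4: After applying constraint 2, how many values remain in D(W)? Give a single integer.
Answer: 2

Derivation:
Constraint 1 (U + X = W) on D(U)={2,3,4,5,6,7} D(X)={3,5,6,7} D(W)={2,3,4,6,7}: U {2,3,4,5,6,7}->{2,3,4}; X {3,5,6,7}->{3,5}; W {2,3,4,6,7}->{6,7}
Constraint 2 (X != W) on D(X)={3,5} D(W)={6,7}: no change
So after constraint 2: D(W)={6,7}, size = 2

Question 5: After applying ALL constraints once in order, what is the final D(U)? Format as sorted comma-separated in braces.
Answer: {2,3,4}

Derivation:
Constraint 1 (U + X = W) on D(U)={2,3,4,5,6,7} D(X)={3,5,6,7} D(W)={2,3,4,6,7}: U {2,3,4,5,6,7}->{2,3,4}; X {3,5,6,7}->{3,5}; W {2,3,4,6,7}->{6,7}
Constraint 2 (X != W) on D(X)={3,5} D(W)={6,7}: no change
Constraint 3 (X != U) on D(X)={3,5} D(U)={2,3,4}: no change
Constraint 4 (W != X) on D(W)={6,7} D(X)={3,5}: no change
So after all 4 constraints: D(U) = {2,3,4}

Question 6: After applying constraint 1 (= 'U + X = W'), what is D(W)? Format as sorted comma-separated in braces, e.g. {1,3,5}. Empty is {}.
Constraint 1 (U + X = W) on D(U)={2,3,4,5,6,7} D(X)={3,5,6,7} D(W)={2,3,4,6,7}: U {2,3,4,5,6,7}->{2,3,4}; X {3,5,6,7}->{3,5}; W {2,3,4,6,7}->{6,7}
So after constraint 1: D(W) = {6,7}

Answer: {6,7}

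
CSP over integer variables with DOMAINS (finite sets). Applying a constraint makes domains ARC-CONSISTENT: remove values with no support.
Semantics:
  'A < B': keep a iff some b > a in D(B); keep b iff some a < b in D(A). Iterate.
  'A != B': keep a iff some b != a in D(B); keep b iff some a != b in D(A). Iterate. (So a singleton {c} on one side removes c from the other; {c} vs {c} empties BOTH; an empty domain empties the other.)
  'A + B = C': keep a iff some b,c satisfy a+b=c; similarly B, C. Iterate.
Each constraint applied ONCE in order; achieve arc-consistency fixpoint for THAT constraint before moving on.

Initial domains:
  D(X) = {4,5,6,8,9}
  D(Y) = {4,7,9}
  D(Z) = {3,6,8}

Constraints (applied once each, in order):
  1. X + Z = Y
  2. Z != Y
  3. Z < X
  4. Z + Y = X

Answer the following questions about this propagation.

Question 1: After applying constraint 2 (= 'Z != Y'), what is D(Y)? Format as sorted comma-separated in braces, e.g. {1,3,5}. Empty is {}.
Constraint 1 (X + Z = Y) on D(X)={4,5,6,8,9} D(Z)={3,6,8} D(Y)={4,7,9}: X {4,5,6,8,9}->{4,6}; Z {3,6,8}->{3}; Y {4,7,9}->{7,9}
Constraint 2 (Z != Y) on D(Z)={3} D(Y)={7,9}: no change
So after constraint 2: D(Y) = {7,9}

Answer: {7,9}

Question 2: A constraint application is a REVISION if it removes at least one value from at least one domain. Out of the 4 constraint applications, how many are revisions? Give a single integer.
Constraint 1 (X + Z = Y) on D(X)={4,5,6,8,9} D(Z)={3,6,8} D(Y)={4,7,9}: X {4,5,6,8,9}->{4,6}; Z {3,6,8}->{3}; Y {4,7,9}->{7,9} => REVISION
Constraint 2 (Z != Y) on D(Z)={3} D(Y)={7,9}: no change => not a revision
Constraint 3 (Z < X) on D(Z)={3} D(X)={4,6}: no change => not a revision
Constraint 4 (Z + Y = X) on D(Z)={3} D(Y)={7,9} D(X)={4,6}: Z {3}->{}; Y {7,9}->{}; X {4,6}->{} => REVISION
Total revisions = 2

Answer: 2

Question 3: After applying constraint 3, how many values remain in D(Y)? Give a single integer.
Answer: 2

Derivation:
Constraint 1 (X + Z = Y) on D(X)={4,5,6,8,9} D(Z)={3,6,8} D(Y)={4,7,9}: X {4,5,6,8,9}->{4,6}; Z {3,6,8}->{3}; Y {4,7,9}->{7,9}
Constraint 2 (Z != Y) on D(Z)={3} D(Y)={7,9}: no change
Constraint 3 (Z < X) on D(Z)={3} D(X)={4,6}: no change
So after constraint 3: D(Y)={7,9}, size = 2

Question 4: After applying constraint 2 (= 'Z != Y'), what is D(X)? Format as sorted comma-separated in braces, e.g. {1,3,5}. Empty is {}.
Answer: {4,6}

Derivation:
Constraint 1 (X + Z = Y) on D(X)={4,5,6,8,9} D(Z)={3,6,8} D(Y)={4,7,9}: X {4,5,6,8,9}->{4,6}; Z {3,6,8}->{3}; Y {4,7,9}->{7,9}
Constraint 2 (Z != Y) on D(Z)={3} D(Y)={7,9}: no change
So after constraint 2: D(X) = {4,6}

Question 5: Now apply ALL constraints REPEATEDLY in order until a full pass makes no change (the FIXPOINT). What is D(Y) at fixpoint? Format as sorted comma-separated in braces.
pass 0 (initial): D(Y)={4,7,9}
pass 1: X {4,5,6,8,9}->{}; Y {4,7,9}->{}; Z {3,6,8}->{}
pass 2: no change
Fixpoint after 2 passes: D(Y) = {}

Answer: {}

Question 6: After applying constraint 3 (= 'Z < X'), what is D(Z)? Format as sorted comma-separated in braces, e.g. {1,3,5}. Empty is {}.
Answer: {3}

Derivation:
Constraint 1 (X + Z = Y) on D(X)={4,5,6,8,9} D(Z)={3,6,8} D(Y)={4,7,9}: X {4,5,6,8,9}->{4,6}; Z {3,6,8}->{3}; Y {4,7,9}->{7,9}
Constraint 2 (Z != Y) on D(Z)={3} D(Y)={7,9}: no change
Constraint 3 (Z < X) on D(Z)={3} D(X)={4,6}: no change
So after constraint 3: D(Z) = {3}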